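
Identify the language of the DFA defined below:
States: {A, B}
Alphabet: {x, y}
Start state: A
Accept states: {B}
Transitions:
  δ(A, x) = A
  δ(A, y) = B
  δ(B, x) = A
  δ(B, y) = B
Testing a few strings:
  'x' → reject
  'yyx' → reject
  'y' → accept
  'yxy' → accept
State roles: A=last symbol not y; B=last symbol is y
All strings over {x,y} ending with y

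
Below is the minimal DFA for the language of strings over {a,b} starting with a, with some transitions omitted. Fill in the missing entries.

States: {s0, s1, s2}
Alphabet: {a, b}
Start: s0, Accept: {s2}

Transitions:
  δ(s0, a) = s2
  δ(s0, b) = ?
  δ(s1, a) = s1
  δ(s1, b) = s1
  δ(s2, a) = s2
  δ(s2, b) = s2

From the language and accept set, identify what each state tracks — s0: no input read; s1: started with b (dead); s2: started with a.
Each missing δ(q, a) is the state matching the new tracked value after reading a.
δ(s0, b) = s1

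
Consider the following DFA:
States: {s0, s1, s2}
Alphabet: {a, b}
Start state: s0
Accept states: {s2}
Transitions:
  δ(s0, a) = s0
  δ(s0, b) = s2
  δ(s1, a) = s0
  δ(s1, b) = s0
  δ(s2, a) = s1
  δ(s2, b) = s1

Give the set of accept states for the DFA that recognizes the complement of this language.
Complement accept states = All states \ Original accept states
= {s0, s1, s2} \ {s2}
{s0, s1}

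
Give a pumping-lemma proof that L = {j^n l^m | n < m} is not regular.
Assume L is regular with pumping length p. Idea: pumping up the j-block makes the j-count reach the l-count.
Choose s = j^p l^(p+1) ∈ L. By the pumping lemma, s = xyz with |xy| ≤ p, |y| > 0, so y = j^k with k ≥ 1. Then xy²z = j^(p+k) l^(p+1). Since p+k ≥ p+1, the number of j's is no longer strictly less than the number of l's, so xy²z ∉ L.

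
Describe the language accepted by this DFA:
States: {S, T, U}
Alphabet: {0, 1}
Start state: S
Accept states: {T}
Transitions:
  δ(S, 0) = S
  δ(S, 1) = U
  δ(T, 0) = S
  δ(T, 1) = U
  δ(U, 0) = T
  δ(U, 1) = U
Testing a few strings:
  '00' → reject
  '01' → reject
  '10' → accept
  '1' → reject
State roles: S=no suffix match; T=suffix is 10; U=one trailing 1
All binary strings ending with 10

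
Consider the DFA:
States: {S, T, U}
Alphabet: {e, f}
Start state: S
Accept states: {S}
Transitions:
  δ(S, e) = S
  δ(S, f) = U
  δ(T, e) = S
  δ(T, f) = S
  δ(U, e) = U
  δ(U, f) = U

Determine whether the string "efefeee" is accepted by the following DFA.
Processing string "efefeee":
  S --e--> S
  S --f--> U
  U --e--> U
  U --f--> U
  U --e--> U
  U --e--> U
  U --e--> U
Final state: U
Accept states: {S}
No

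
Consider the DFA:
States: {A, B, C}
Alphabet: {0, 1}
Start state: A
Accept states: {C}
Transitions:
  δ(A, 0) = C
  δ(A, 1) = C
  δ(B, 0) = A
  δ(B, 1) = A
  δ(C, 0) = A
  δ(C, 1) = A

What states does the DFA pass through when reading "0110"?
read '0': A → C
  read '1': C → A
  read '1': A → C
  read '0': C → A
A -> C -> A -> C -> A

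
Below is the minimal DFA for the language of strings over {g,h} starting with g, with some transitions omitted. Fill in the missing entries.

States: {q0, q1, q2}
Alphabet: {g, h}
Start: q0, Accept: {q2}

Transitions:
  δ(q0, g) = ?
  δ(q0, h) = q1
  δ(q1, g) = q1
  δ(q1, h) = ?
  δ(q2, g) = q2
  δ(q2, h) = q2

From the language and accept set, identify what each state tracks — q0: no input read; q1: started with h (dead); q2: started with g.
Each missing δ(q, a) is the state matching the new tracked value after reading a.
δ(q0, g) = q2; δ(q1, h) = q1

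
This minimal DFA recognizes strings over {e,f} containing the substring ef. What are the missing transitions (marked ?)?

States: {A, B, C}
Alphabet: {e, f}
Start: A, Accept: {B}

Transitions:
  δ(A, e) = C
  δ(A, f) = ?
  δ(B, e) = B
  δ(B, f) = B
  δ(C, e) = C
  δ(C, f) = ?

From the language and accept set, identify what each state tracks — A: no e seen yet; B: substring ef seen; C: seen a e, waiting for f.
Each missing δ(q, a) is the state matching the new tracked value after reading a.
δ(A, f) = A; δ(C, f) = B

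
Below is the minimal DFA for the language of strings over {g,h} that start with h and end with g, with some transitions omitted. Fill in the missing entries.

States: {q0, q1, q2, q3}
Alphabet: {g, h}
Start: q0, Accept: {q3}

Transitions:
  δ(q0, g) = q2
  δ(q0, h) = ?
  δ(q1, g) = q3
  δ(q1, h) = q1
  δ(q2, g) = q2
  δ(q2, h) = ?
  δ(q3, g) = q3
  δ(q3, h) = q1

From the language and accept set, identify what each state tracks — q0: no input read; q1: started with h, last symbol h; q2: started with g (dead); q3: started with h, last symbol g.
Each missing δ(q, a) is the state matching the new tracked value after reading a.
δ(q0, h) = q1; δ(q2, h) = q2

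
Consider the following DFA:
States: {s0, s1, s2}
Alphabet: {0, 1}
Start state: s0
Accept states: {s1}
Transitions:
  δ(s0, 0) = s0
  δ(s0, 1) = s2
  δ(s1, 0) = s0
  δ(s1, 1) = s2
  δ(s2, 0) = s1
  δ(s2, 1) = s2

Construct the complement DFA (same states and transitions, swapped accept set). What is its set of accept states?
Complement accept states = All states \ Original accept states
= {s0, s1, s2} \ {s1}
{s0, s2}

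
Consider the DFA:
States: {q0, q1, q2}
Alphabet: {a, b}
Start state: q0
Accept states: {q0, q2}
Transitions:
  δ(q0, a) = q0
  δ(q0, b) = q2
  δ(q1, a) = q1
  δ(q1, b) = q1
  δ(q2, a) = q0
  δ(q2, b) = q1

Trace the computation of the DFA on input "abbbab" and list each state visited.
read 'a': q0 → q0
  read 'b': q0 → q2
  read 'b': q2 → q1
  read 'b': q1 → q1
  read 'a': q1 → q1
  read 'b': q1 → q1
q0 -> q0 -> q2 -> q1 -> q1 -> q1 -> q1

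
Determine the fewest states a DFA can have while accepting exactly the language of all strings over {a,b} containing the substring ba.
By Myhill–Nerode, count the distinguishable equivalence classes: 3 classes — one per longest suffix of the input that is a prefix of 'ba' (lengths 0 through 1), plus an absorbing 'already seen ba' class.
3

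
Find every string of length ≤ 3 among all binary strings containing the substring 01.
01, 001, 010, 011, 101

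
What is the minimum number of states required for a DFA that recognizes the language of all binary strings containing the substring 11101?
By Myhill–Nerode, count the distinguishable equivalence classes: 6 classes — one per longest suffix of the input that is a prefix of '11101' (lengths 0 through 4), plus an absorbing 'already seen 11101' class.
6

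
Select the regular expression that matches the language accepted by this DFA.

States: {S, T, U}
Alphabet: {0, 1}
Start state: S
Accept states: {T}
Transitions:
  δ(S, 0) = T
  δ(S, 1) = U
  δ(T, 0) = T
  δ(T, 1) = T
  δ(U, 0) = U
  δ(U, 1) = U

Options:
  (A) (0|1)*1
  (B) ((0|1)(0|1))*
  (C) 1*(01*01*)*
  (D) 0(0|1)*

Check each option against the DFA on short strings; one disagreement eliminates an option:
  (A) (0|1)*1: on '0' the DFA goes S → T and accepts (T ∈ Accept), but the regex does not match it → eliminate
  (B) ((0|1)(0|1))*: on ε the DFA stays in S and rejects (S ∉ Accept), but the regex matches it → eliminate
  (C) 1*(01*01*)*: on ε the DFA stays in S and rejects (S ∉ Accept), but the regex matches it → eliminate
  (D) 0(0|1)*: agrees with the DFA on every string of length ≤ 6
Only (D) is consistent with the DFA.
(D) 0(0|1)*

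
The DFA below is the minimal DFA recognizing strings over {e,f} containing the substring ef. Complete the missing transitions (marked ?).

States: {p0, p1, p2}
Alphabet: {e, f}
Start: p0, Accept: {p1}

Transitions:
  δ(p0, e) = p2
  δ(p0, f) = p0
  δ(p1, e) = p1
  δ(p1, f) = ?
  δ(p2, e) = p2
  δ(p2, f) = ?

From the language and accept set, identify what each state tracks — p0: no e seen yet; p1: substring ef seen; p2: seen a e, waiting for f.
Each missing δ(q, a) is the state matching the new tracked value after reading a.
δ(p1, f) = p1; δ(p2, f) = p1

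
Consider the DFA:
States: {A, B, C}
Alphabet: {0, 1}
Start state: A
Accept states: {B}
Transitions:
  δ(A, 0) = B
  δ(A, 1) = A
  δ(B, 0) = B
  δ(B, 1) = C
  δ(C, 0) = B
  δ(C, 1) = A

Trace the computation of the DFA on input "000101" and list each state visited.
read '0': A → B
  read '0': B → B
  read '0': B → B
  read '1': B → C
  read '0': C → B
  read '1': B → C
A -> B -> B -> B -> C -> B -> C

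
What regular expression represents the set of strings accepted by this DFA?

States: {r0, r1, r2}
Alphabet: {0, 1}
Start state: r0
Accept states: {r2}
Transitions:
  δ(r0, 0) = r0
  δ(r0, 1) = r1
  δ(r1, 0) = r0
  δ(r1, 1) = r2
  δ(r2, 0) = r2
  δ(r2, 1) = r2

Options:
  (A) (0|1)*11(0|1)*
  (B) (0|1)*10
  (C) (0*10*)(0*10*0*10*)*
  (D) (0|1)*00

Check each option against the DFA on short strings; one disagreement eliminates an option:
  (A) (0|1)*11(0|1)*: agrees with the DFA on every string of length ≤ 6
  (B) (0|1)*10: on '10' the DFA goes r0 → r1 → r0 and rejects (r0 ∉ Accept), but the regex matches it → eliminate
  (C) (0*10*)(0*10*0*10*)*: on '1' the DFA goes r0 → r1 and rejects (r1 ∉ Accept), but the regex matches it → eliminate
  (D) (0|1)*00: on '00' the DFA goes r0 → r0 → r0 and rejects (r0 ∉ Accept), but the regex matches it → eliminate
Only (A) is consistent with the DFA.
(A) (0|1)*11(0|1)*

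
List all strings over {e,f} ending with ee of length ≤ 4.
ee, eee, fee, eeee, efee, feee, ffee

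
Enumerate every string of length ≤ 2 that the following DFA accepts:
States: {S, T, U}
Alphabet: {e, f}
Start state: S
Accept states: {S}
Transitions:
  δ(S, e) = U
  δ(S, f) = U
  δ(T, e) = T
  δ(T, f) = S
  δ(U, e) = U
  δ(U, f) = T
ε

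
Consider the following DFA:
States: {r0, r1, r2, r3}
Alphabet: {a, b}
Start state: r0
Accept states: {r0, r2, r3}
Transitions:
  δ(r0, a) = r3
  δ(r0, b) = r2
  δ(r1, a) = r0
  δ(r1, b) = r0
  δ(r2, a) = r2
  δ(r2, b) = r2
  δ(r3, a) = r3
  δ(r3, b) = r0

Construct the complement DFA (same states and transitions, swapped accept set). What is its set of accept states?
Complement accept states = All states \ Original accept states
= {r0, r1, r2, r3} \ {r0, r2, r3}
{r1}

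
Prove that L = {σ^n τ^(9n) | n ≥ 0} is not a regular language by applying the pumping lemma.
Assume L is regular with pumping length p. Idea: pumping the σ-block breaks the 1:9 ratio.
Choose s = σ^p τ^(9p) (length 10p ≥ p). By the pumping lemma, s = xyz with |xy| ≤ p, |y| > 0, so y = σ^k with k ≥ 1. Then xy²z = σ^(p+k) τ^(9p). For this to be in L we would need 9p = 9(p+k), i.e. 9k = 0, contradicting k ≥ 1. So xy²z ∉ L.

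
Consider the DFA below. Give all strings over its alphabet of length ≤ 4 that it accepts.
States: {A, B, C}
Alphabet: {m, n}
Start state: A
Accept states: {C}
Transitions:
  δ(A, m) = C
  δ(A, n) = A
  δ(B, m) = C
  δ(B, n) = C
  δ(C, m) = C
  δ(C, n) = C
m, mm, mn, nm, mmm, mmn, mnm, mnn, nmm, nmn, nnm, mmmm, mmmn, mmnm, mmnn, mnmm, mnmn, mnnm, mnnn, nmmm, nmmn, nmnm, nmnn, nnmm, nnmn, nnnm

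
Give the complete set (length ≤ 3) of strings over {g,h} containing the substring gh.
gh, ggh, ghg, ghh, hgh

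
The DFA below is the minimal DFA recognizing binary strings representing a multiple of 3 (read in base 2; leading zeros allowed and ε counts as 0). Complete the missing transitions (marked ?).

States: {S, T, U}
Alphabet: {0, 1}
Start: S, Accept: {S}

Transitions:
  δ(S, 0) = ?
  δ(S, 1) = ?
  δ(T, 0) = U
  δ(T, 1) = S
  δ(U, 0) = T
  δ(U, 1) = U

From the language and accept set, identify what each state tracks — S: value ≡ 0 (mod 3); T: value ≡ 1 (mod 3); U: value ≡ 2 (mod 3).
Each missing δ(q, a) is the state matching the new tracked value after reading a.
δ(S, 0) = S; δ(S, 1) = T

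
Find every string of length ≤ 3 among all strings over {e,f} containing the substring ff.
ff, eff, ffe, fff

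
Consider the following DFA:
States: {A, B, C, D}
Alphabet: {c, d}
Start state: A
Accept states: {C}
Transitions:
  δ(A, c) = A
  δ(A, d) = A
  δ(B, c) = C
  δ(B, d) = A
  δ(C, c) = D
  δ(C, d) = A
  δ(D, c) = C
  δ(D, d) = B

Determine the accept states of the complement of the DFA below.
Complement accept states = All states \ Original accept states
= {A, B, C, D} \ {C}
{A, B, D}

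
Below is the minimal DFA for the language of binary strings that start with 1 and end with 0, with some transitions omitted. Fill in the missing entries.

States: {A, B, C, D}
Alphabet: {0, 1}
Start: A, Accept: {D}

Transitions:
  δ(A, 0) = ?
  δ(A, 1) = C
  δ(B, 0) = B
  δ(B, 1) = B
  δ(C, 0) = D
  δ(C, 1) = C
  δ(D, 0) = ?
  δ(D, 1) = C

From the language and accept set, identify what each state tracks — A: no input read; B: started with 0 (dead); C: started with 1, last symbol 1; D: started with 1, last symbol 0.
Each missing δ(q, a) is the state matching the new tracked value after reading a.
δ(A, 0) = B; δ(D, 0) = D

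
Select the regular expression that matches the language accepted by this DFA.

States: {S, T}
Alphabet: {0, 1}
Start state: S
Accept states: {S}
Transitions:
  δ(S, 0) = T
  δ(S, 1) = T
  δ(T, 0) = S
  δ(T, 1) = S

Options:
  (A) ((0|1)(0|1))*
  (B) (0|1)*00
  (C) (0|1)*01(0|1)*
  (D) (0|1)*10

Check each option against the DFA on short strings; one disagreement eliminates an option:
  (A) ((0|1)(0|1))*: agrees with the DFA on every string of length ≤ 6
  (B) (0|1)*00: on ε the DFA stays in S and accepts (S ∈ Accept), but the regex does not match it → eliminate
  (C) (0|1)*01(0|1)*: on ε the DFA stays in S and accepts (S ∈ Accept), but the regex does not match it → eliminate
  (D) (0|1)*10: on ε the DFA stays in S and accepts (S ∈ Accept), but the regex does not match it → eliminate
Only (A) is consistent with the DFA.
(A) ((0|1)(0|1))*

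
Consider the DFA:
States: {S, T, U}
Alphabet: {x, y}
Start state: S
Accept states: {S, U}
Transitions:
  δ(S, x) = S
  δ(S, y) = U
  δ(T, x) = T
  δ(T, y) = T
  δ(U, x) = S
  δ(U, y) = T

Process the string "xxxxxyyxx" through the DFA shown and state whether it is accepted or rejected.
Processing string "xxxxxyyxx":
  S --x--> S
  S --x--> S
  S --x--> S
  S --x--> S
  S --x--> S
  S --y--> U
  U --y--> T
  T --x--> T
  T --x--> T
Final state: T
Accept states: {S, U}
No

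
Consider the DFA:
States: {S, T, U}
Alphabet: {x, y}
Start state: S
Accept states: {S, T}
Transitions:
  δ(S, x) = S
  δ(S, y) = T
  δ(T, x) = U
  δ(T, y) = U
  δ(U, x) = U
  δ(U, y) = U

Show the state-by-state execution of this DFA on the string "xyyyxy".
read 'x': S → S
  read 'y': S → T
  read 'y': T → U
  read 'y': U → U
  read 'x': U → U
  read 'y': U → U
S -> S -> T -> U -> U -> U -> U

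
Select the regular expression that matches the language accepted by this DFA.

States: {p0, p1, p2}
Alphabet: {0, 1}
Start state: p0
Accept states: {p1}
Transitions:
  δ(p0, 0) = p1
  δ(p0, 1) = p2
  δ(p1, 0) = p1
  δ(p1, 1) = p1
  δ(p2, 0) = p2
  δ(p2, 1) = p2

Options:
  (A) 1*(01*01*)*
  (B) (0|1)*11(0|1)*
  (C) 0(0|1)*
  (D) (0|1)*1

Check each option against the DFA on short strings; one disagreement eliminates an option:
  (A) 1*(01*01*)*: on ε the DFA stays in p0 and rejects (p0 ∉ Accept), but the regex matches it → eliminate
  (B) (0|1)*11(0|1)*: on '0' the DFA goes p0 → p1 and accepts (p1 ∈ Accept), but the regex does not match it → eliminate
  (C) 0(0|1)*: agrees with the DFA on every string of length ≤ 6
  (D) (0|1)*1: on '0' the DFA goes p0 → p1 and accepts (p1 ∈ Accept), but the regex does not match it → eliminate
Only (C) is consistent with the DFA.
(C) 0(0|1)*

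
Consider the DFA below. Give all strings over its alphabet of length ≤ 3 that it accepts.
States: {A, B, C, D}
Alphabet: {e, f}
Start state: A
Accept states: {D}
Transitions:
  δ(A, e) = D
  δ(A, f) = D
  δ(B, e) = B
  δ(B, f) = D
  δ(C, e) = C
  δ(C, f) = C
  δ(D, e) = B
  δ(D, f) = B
e, f, eef, eff, fef, fff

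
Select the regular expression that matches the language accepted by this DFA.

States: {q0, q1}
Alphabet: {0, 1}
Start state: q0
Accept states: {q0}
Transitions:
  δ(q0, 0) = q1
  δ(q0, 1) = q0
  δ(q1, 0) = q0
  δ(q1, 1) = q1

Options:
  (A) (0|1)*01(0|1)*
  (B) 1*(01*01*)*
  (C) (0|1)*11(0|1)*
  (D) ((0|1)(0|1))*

Check each option against the DFA on short strings; one disagreement eliminates an option:
  (A) (0|1)*01(0|1)*: on ε the DFA stays in q0 and accepts (q0 ∈ Accept), but the regex does not match it → eliminate
  (B) 1*(01*01*)*: agrees with the DFA on every string of length ≤ 6
  (C) (0|1)*11(0|1)*: on ε the DFA stays in q0 and accepts (q0 ∈ Accept), but the regex does not match it → eliminate
  (D) ((0|1)(0|1))*: on '1' the DFA goes q0 → q0 and accepts (q0 ∈ Accept), but the regex does not match it → eliminate
Only (B) is consistent with the DFA.
(B) 1*(01*01*)*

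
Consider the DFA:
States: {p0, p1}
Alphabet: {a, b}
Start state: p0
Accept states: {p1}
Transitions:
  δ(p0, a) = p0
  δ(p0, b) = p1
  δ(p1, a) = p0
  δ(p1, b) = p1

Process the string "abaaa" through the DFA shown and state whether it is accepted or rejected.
Processing string "abaaa":
  p0 --a--> p0
  p0 --b--> p1
  p1 --a--> p0
  p0 --a--> p0
  p0 --a--> p0
Final state: p0
Accept states: {p1}
No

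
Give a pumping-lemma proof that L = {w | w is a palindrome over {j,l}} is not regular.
Assume L is regular with pumping length p. Idea: pumping the leading j-block breaks the symmetry.
Choose s = j^p l j^p (a palindrome of length 2p+1 ≥ p). By the pumping lemma, s = xyz with |xy| ≤ p, |y| > 0, so y = j^k with k > 0 (xy lies entirely in the first j^p). Then xy²z = j^(p+k) l j^p, which is not a palindrome since p+k ≠ p.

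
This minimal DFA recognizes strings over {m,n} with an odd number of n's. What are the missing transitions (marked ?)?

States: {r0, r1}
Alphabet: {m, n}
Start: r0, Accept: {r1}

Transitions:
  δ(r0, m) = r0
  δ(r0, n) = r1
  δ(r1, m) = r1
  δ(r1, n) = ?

From the language and accept set, identify what each state tracks — r0: even number of n's so far; r1: odd number of n's so far.
Each missing δ(q, a) is the state matching the new tracked value after reading a.
δ(r1, n) = r0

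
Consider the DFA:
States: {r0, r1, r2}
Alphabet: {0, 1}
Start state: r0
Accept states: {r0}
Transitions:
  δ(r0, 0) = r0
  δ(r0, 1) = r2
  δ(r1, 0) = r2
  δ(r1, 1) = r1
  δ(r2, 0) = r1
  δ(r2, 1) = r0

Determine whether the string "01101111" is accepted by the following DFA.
Processing string "01101111":
  r0 --0--> r0
  r0 --1--> r2
  r2 --1--> r0
  r0 --0--> r0
  r0 --1--> r2
  r2 --1--> r0
  r0 --1--> r2
  r2 --1--> r0
Final state: r0
Accept states: {r0}
Yes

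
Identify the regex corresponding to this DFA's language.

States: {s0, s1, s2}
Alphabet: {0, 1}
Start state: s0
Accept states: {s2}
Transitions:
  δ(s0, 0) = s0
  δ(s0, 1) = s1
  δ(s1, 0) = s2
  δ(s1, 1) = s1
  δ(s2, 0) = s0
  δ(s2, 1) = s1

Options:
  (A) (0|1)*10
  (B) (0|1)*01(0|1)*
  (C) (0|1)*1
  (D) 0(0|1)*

Check each option against the DFA on short strings; one disagreement eliminates an option:
  (A) (0|1)*10: agrees with the DFA on every string of length ≤ 6
  (B) (0|1)*01(0|1)*: on '01' the DFA goes s0 → s0 → s1 and rejects (s1 ∉ Accept), but the regex matches it → eliminate
  (C) (0|1)*1: on '1' the DFA goes s0 → s1 and rejects (s1 ∉ Accept), but the regex matches it → eliminate
  (D) 0(0|1)*: on '0' the DFA goes s0 → s0 and rejects (s0 ∉ Accept), but the regex matches it → eliminate
Only (A) is consistent with the DFA.
(A) (0|1)*10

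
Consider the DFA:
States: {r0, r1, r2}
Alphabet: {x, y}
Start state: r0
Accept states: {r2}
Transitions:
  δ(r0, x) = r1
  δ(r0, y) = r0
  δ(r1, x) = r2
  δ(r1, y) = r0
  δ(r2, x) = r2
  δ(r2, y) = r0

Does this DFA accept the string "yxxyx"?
Processing string "yxxyx":
  r0 --y--> r0
  r0 --x--> r1
  r1 --x--> r2
  r2 --y--> r0
  r0 --x--> r1
Final state: r1
Accept states: {r2}
No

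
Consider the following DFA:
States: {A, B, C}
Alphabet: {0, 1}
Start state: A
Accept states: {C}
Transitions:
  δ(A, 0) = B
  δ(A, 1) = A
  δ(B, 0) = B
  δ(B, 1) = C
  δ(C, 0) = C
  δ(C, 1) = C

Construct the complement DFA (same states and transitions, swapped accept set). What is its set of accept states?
Complement accept states = All states \ Original accept states
= {A, B, C} \ {C}
{A, B}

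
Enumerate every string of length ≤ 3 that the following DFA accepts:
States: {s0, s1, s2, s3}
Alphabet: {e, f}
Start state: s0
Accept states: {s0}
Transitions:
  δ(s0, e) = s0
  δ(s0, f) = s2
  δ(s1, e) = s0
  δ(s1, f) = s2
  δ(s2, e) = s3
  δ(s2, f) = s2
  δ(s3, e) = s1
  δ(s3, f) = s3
ε, e, ee, eee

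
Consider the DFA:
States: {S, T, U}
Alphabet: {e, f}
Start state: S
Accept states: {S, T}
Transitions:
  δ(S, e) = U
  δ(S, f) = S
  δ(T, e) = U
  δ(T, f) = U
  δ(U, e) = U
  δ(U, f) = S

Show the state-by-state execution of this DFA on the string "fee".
read 'f': S → S
  read 'e': S → U
  read 'e': U → U
S -> S -> U -> U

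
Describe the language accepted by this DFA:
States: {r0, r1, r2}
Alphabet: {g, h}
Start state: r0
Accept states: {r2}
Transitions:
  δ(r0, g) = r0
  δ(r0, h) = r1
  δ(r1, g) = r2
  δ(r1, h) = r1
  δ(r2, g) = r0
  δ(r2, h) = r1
Testing a few strings:
  'gggg' → reject
  'gh' → reject
  'hhhh' → reject
  'hggh' → reject
State roles: r0=no suffix match; r1=one trailing h; r2=suffix is hg
All strings over {g,h} ending with hg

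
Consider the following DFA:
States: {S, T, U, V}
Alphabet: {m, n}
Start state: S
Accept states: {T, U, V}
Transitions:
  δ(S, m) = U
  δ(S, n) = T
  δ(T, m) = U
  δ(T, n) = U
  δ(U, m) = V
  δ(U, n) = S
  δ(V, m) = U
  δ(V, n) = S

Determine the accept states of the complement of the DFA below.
Complement accept states = All states \ Original accept states
= {S, T, U, V} \ {T, U, V}
{S}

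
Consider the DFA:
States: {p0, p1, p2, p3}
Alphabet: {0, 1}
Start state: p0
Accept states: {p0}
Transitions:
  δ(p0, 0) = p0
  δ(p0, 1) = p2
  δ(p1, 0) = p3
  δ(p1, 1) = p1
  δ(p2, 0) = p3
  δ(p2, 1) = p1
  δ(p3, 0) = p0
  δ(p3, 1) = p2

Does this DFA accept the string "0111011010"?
Processing string "0111011010":
  p0 --0--> p0
  p0 --1--> p2
  p2 --1--> p1
  p1 --1--> p1
  p1 --0--> p3
  p3 --1--> p2
  p2 --1--> p1
  p1 --0--> p3
  p3 --1--> p2
  p2 --0--> p3
Final state: p3
Accept states: {p0}
No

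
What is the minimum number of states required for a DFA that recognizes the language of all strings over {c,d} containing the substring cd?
By Myhill–Nerode, count the distinguishable equivalence classes: 3 classes — one per longest suffix of the input that is a prefix of 'cd' (lengths 0 through 1), plus an absorbing 'already seen cd' class.
3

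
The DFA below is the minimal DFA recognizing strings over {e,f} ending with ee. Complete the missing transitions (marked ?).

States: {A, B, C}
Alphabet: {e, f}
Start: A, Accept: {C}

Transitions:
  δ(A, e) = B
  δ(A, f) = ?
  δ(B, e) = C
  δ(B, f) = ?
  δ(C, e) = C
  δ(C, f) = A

From the language and accept set, identify what each state tracks — A: last symbol not e; B: one trailing e; C: two trailing e's.
Each missing δ(q, a) is the state matching the new tracked value after reading a.
δ(A, f) = A; δ(B, f) = A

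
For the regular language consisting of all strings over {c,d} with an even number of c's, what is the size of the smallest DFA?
By Myhill–Nerode, count the distinguishable equivalence classes: two classes — parity of the count of c's.
2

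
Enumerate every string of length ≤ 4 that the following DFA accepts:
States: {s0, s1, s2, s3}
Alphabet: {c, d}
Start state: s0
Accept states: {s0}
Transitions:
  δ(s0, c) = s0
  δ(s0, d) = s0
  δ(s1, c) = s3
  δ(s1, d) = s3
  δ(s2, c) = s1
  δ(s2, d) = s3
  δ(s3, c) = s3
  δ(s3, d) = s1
ε, c, d, cc, cd, dc, dd, ccc, ccd, cdc, cdd, dcc, dcd, ddc, ddd, cccc, cccd, ccdc, ccdd, cdcc, cdcd, cddc, cddd, dccc, dccd, dcdc, dcdd, ddcc, ddcd, dddc, dddd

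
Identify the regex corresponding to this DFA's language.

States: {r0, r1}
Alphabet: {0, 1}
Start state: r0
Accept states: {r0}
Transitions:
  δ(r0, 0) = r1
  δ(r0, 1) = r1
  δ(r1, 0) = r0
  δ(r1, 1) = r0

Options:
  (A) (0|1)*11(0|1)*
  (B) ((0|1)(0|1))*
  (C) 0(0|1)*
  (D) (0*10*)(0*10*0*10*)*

Check each option against the DFA on short strings; one disagreement eliminates an option:
  (A) (0|1)*11(0|1)*: on ε the DFA stays in r0 and accepts (r0 ∈ Accept), but the regex does not match it → eliminate
  (B) ((0|1)(0|1))*: agrees with the DFA on every string of length ≤ 6
  (C) 0(0|1)*: on ε the DFA stays in r0 and accepts (r0 ∈ Accept), but the regex does not match it → eliminate
  (D) (0*10*)(0*10*0*10*)*: on ε the DFA stays in r0 and accepts (r0 ∈ Accept), but the regex does not match it → eliminate
Only (B) is consistent with the DFA.
(B) ((0|1)(0|1))*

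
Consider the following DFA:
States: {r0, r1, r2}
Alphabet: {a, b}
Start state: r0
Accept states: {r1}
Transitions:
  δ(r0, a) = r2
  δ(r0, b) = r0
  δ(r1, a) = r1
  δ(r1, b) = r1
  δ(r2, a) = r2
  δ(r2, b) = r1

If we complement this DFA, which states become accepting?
Complement accept states = All states \ Original accept states
= {r0, r1, r2} \ {r1}
{r0, r2}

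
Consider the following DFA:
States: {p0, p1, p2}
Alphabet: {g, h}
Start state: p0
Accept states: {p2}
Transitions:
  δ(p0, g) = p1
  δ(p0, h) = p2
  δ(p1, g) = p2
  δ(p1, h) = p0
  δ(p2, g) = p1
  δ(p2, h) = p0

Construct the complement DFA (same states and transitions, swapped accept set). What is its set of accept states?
Complement accept states = All states \ Original accept states
= {p0, p1, p2} \ {p2}
{p0, p1}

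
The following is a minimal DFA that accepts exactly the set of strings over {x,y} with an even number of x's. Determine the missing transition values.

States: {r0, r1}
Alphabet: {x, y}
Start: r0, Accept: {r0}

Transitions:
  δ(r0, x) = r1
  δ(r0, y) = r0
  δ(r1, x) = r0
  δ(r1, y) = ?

From the language and accept set, identify what each state tracks — r0: even number of x's so far; r1: odd number of x's so far.
Each missing δ(q, a) is the state matching the new tracked value after reading a.
δ(r1, y) = r1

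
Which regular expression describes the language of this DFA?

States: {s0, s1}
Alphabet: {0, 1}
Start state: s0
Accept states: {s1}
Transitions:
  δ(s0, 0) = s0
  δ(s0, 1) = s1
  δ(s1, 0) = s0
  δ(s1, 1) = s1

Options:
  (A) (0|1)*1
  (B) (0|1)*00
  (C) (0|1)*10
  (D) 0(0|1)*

Check each option against the DFA on short strings; one disagreement eliminates an option:
  (A) (0|1)*1: agrees with the DFA on every string of length ≤ 6
  (B) (0|1)*00: on '1' the DFA goes s0 → s1 and accepts (s1 ∈ Accept), but the regex does not match it → eliminate
  (C) (0|1)*10: on '1' the DFA goes s0 → s1 and accepts (s1 ∈ Accept), but the regex does not match it → eliminate
  (D) 0(0|1)*: on '0' the DFA goes s0 → s0 and rejects (s0 ∉ Accept), but the regex matches it → eliminate
Only (A) is consistent with the DFA.
(A) (0|1)*1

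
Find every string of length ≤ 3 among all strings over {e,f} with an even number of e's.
ε, f, ee, ff, eef, efe, fee, fff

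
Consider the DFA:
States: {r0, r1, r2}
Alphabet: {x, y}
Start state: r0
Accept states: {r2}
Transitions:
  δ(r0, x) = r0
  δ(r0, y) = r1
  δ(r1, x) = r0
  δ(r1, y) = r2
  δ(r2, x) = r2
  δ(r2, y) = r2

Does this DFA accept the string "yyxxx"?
Processing string "yyxxx":
  r0 --y--> r1
  r1 --y--> r2
  r2 --x--> r2
  r2 --x--> r2
  r2 --x--> r2
Final state: r2
Accept states: {r2}
Yes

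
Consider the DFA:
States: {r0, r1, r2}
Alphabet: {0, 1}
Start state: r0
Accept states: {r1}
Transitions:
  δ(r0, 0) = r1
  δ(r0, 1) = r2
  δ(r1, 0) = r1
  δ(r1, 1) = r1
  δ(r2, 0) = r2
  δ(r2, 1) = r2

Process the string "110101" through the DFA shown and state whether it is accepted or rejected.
Processing string "110101":
  r0 --1--> r2
  r2 --1--> r2
  r2 --0--> r2
  r2 --1--> r2
  r2 --0--> r2
  r2 --1--> r2
Final state: r2
Accept states: {r1}
No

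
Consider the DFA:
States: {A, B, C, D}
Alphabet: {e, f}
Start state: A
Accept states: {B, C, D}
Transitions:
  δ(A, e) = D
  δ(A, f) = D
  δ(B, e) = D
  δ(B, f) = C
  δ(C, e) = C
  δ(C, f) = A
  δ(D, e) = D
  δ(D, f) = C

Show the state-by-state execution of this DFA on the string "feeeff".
read 'f': A → D
  read 'e': D → D
  read 'e': D → D
  read 'e': D → D
  read 'f': D → C
  read 'f': C → A
A -> D -> D -> D -> D -> C -> A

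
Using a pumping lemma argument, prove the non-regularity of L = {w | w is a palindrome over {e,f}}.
Assume L is regular with pumping length p. Idea: pumping the leading e-block breaks the symmetry.
Choose s = e^p f e^p (a palindrome of length 2p+1 ≥ p). By the pumping lemma, s = xyz with |xy| ≤ p, |y| > 0, so y = e^k with k > 0 (xy lies entirely in the first e^p). Then xy²z = e^(p+k) f e^p, which is not a palindrome since p+k ≠ p.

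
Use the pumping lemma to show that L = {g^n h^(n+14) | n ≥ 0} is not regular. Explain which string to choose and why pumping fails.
Assume L is regular with pumping length p. Idea: pumping the g-block breaks the fixed offset of 14.
Choose s = g^p h^(p+14) ∈ L. By the pumping lemma, s = xyz with |xy| ≤ p, |y| > 0, so y = g^k with k ≥ 1. Then xy²z = g^(p+k) h^(p+14). For this to be in L we would need p+14 = (p+k)+14, i.e. k = 0, contradicting k ≥ 1. So xy²z ∉ L.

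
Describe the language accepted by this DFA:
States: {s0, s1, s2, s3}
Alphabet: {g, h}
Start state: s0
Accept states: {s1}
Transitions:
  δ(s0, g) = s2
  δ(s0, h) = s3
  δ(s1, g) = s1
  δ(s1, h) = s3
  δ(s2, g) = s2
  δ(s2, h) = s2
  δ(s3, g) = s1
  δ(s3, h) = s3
Testing a few strings:
  'ghhh' → reject
  'hgh' → reject
  'h' → reject
  'hhg' → accept
State roles: s0=no input read; s1=started with h, last symbol g; s2=started with g (dead); s3=started with h, last symbol h
All strings over {g,h} that start with h and end with g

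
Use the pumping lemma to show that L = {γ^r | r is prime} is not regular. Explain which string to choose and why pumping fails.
Assume L is regular with pumping length p. Idea: pumping by a suitable count produces a composite length.
Let q be a prime with q ≥ p and choose s = γ^q ∈ L. By the pumping lemma, s = xyz with |xy| ≤ p, |y| = k ≥ 1. Take i = q+1: |xy^(q+1)z| = q + q·k = q(1+k). Since q ≥ 2 and 1+k ≥ 2, q(1+k) is composite, so xy^(q+1)z ∉ L.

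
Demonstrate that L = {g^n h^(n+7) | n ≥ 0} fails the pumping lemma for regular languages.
Assume L is regular with pumping length p. Idea: pumping the g-block breaks the fixed offset of 7.
Choose s = g^p h^(p+7) ∈ L. By the pumping lemma, s = xyz with |xy| ≤ p, |y| > 0, so y = g^k with k ≥ 1. Then xy²z = g^(p+k) h^(p+7). For this to be in L we would need p+7 = (p+k)+7, i.e. k = 0, contradicting k ≥ 1. So xy²z ∉ L.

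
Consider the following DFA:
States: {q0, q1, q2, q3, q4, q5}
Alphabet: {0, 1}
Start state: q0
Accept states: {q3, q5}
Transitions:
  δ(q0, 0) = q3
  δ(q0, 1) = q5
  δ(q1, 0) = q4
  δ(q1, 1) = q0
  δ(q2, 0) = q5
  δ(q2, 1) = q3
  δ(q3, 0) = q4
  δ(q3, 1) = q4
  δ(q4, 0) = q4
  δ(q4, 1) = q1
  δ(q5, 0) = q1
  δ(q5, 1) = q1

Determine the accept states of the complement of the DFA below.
Complement accept states = All states \ Original accept states
= {q0, q1, q2, q3, q4, q5} \ {q3, q5}
{q0, q1, q2, q4}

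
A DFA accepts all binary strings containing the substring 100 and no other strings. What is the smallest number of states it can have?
By Myhill–Nerode, count the distinguishable equivalence classes: 4 classes — one per longest suffix of the input that is a prefix of '100' (lengths 0 through 2), plus an absorbing 'already seen 100' class.
4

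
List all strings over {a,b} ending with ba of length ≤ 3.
ba, aba, bba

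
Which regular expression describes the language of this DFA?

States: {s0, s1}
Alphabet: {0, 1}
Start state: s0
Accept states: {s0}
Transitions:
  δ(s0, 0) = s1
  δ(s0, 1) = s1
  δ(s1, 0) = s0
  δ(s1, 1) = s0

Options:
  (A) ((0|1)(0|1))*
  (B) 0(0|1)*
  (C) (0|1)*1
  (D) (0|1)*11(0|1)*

Check each option against the DFA on short strings; one disagreement eliminates an option:
  (A) ((0|1)(0|1))*: agrees with the DFA on every string of length ≤ 6
  (B) 0(0|1)*: on ε the DFA stays in s0 and accepts (s0 ∈ Accept), but the regex does not match it → eliminate
  (C) (0|1)*1: on ε the DFA stays in s0 and accepts (s0 ∈ Accept), but the regex does not match it → eliminate
  (D) (0|1)*11(0|1)*: on ε the DFA stays in s0 and accepts (s0 ∈ Accept), but the regex does not match it → eliminate
Only (A) is consistent with the DFA.
(A) ((0|1)(0|1))*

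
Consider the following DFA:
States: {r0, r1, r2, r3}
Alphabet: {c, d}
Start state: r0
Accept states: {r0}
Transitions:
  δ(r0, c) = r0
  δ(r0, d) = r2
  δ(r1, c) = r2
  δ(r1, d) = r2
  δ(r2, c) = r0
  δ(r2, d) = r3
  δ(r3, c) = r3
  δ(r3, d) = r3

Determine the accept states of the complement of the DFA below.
Complement accept states = All states \ Original accept states
= {r0, r1, r2, r3} \ {r0}
{r1, r2, r3}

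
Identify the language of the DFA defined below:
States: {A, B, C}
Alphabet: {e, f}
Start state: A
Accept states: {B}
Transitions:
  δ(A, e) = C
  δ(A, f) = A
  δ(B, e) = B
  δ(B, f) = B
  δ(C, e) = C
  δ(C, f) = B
Testing a few strings:
  'ff' → reject
  'effe' → accept
  'eff' → accept
  'e' → reject
State roles: A=no e seen yet; B=substring ef seen; C=seen a e, waiting for f
All strings over {e,f} containing the substring ef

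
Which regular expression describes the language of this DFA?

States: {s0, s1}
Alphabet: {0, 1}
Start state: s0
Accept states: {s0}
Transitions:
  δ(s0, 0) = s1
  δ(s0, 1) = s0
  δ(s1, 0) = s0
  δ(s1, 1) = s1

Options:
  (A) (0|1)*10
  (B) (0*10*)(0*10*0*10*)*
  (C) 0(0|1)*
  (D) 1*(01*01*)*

Check each option against the DFA on short strings; one disagreement eliminates an option:
  (A) (0|1)*10: on ε the DFA stays in s0 and accepts (s0 ∈ Accept), but the regex does not match it → eliminate
  (B) (0*10*)(0*10*0*10*)*: on ε the DFA stays in s0 and accepts (s0 ∈ Accept), but the regex does not match it → eliminate
  (C) 0(0|1)*: on ε the DFA stays in s0 and accepts (s0 ∈ Accept), but the regex does not match it → eliminate
  (D) 1*(01*01*)*: agrees with the DFA on every string of length ≤ 6
Only (D) is consistent with the DFA.
(D) 1*(01*01*)*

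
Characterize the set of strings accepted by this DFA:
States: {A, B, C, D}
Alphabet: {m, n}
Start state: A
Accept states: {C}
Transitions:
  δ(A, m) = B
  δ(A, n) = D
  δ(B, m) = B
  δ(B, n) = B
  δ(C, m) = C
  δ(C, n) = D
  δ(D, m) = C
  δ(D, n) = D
Testing a few strings:
  'nnn' → reject
  'mmm' → reject
  'n' → reject
  'mn' → reject
State roles: A=no input read; B=started with m (dead); C=started with n, last symbol m; D=started with n, last symbol n
All strings over {m,n} that start with n and end with m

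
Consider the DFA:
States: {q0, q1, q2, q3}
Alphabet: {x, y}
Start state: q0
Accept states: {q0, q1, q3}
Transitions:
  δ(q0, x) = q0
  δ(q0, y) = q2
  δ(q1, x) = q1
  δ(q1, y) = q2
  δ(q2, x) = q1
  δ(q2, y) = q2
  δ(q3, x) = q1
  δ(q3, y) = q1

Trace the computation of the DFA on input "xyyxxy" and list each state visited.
read 'x': q0 → q0
  read 'y': q0 → q2
  read 'y': q2 → q2
  read 'x': q2 → q1
  read 'x': q1 → q1
  read 'y': q1 → q2
q0 -> q0 -> q2 -> q2 -> q1 -> q1 -> q2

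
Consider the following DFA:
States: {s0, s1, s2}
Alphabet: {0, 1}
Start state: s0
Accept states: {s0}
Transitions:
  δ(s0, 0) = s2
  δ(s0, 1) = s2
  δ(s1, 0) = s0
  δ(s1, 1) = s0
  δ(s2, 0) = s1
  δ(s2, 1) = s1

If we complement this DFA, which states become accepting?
Complement accept states = All states \ Original accept states
= {s0, s1, s2} \ {s0}
{s1, s2}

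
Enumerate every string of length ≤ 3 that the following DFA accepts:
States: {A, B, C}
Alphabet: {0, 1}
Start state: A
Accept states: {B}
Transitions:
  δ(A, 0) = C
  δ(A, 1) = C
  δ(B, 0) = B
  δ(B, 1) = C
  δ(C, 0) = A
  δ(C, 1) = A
None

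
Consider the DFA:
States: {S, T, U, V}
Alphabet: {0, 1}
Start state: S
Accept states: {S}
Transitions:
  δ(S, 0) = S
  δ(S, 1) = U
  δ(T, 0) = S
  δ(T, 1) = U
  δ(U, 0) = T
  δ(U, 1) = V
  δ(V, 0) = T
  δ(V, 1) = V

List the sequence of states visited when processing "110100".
read '1': S → U
  read '1': U → V
  read '0': V → T
  read '1': T → U
  read '0': U → T
  read '0': T → S
S -> U -> V -> T -> U -> T -> S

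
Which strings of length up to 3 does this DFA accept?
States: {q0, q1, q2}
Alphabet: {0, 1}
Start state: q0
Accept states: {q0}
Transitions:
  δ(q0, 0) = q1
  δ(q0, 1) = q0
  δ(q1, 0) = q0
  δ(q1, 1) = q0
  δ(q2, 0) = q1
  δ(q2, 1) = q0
ε, 1, 00, 01, 11, 001, 011, 100, 101, 111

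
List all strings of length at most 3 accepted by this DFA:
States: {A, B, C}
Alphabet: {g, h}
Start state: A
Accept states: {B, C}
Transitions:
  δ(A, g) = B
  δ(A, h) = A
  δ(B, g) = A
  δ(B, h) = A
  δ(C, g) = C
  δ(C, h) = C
g, hg, ggg, ghg, hhg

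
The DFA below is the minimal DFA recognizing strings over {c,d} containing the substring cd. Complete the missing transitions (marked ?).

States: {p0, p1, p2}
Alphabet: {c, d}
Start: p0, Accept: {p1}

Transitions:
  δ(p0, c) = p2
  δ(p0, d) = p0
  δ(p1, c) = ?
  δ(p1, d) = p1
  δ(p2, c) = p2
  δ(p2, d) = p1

From the language and accept set, identify what each state tracks — p0: no c seen yet; p1: substring cd seen; p2: seen a c, waiting for d.
Each missing δ(q, a) is the state matching the new tracked value after reading a.
δ(p1, c) = p1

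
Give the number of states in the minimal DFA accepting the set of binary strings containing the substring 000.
By Myhill–Nerode, count the distinguishable equivalence classes: 4 classes — one per longest suffix of the input that is a prefix of '000' (lengths 0 through 2), plus an absorbing 'already seen 000' class.
4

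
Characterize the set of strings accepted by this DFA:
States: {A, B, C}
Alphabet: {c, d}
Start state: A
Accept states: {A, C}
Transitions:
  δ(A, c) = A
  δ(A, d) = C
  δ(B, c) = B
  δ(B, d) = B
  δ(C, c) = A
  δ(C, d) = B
Testing a few strings:
  'ddd' → reject
  'c' → accept
  'd' → accept
  'dd' → reject
State roles: A=last symbol not d (ok); B=saw dd (dead); C=last symbol d (ok)
All strings over {c,d} with no two consecutive d's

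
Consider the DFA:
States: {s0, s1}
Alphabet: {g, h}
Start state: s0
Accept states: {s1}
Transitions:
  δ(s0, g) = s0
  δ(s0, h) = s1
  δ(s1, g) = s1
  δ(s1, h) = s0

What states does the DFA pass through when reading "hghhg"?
read 'h': s0 → s1
  read 'g': s1 → s1
  read 'h': s1 → s0
  read 'h': s0 → s1
  read 'g': s1 → s1
s0 -> s1 -> s1 -> s0 -> s1 -> s1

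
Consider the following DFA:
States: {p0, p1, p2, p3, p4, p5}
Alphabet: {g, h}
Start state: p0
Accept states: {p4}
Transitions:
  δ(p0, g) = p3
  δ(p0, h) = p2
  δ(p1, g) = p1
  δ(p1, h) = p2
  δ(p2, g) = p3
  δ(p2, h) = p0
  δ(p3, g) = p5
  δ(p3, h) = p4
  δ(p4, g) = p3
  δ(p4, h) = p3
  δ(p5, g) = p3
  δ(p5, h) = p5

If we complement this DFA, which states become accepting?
Complement accept states = All states \ Original accept states
= {p0, p1, p2, p3, p4, p5} \ {p4}
{p0, p1, p2, p3, p5}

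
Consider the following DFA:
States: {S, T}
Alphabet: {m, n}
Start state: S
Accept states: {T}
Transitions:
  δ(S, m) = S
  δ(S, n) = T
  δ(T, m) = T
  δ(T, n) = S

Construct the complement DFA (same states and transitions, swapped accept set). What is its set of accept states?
Complement accept states = All states \ Original accept states
= {S, T} \ {T}
{S}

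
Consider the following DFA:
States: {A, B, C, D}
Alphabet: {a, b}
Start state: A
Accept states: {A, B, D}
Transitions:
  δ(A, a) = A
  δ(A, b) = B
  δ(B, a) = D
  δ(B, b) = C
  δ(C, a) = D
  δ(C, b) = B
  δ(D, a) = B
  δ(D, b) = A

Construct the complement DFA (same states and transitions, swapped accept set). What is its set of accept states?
Complement accept states = All states \ Original accept states
= {A, B, C, D} \ {A, B, D}
{C}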